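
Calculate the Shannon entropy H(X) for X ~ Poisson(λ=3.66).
2.0392 nats

We have X ~ Poisson(λ=3.66).

The Shannon entropy measures the uncertainty or information content of the distribution.

For a Poisson distribution with λ=3.66:
H(X) = 2.0392 nats

(In bits, this would be 2.9420 bits.)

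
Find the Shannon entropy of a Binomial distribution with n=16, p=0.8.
1.8723 nats

We have X ~ Binomial(n=16, p=0.8).

The Shannon entropy measures the uncertainty or information content of the distribution.

For a Binomial distribution with n=16, p=0.8:
H(X) = 1.8723 nats

(In bits, this would be 2.7011 bits.)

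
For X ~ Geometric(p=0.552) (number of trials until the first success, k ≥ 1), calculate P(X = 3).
0.110789

We have X ~ Geometric(p=0.552) (number of trials until the first success, k ≥ 1).

For a Geometric distribution, the PMF gives us the probability of each outcome.

Using the PMF formula:
P(X = 3) = 0.110789

Rounded to 4 decimal places: 0.1108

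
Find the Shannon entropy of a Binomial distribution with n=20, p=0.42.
2.2100 nats

We have X ~ Binomial(n=20, p=0.42).

The Shannon entropy measures the uncertainty or information content of the distribution.

For a Binomial distribution with n=20, p=0.42:
H(X) = 2.2100 nats

(In bits, this would be 3.1883 bits.)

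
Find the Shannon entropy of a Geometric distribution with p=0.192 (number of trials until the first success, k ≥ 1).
2.5474 nats

We have X ~ Geometric(p=0.192) (number of trials until the first success, k ≥ 1).

The Shannon entropy measures the uncertainty or information content of the distribution.

For a Geometric distribution with p=0.192 (number of trials until the first success, k ≥ 1):
H(X) = 2.5474 nats

(In bits, this would be 3.6752 bits.)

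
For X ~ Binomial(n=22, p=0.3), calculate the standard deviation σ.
2.1494

We have X ~ Binomial(n=22, p=0.3).

For a Binomial distribution with n=22, p=0.3:
σ = √Var(X) = 2.1494

The standard deviation is the square root of the variance.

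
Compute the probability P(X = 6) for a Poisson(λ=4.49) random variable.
0.127692

We have X ~ Poisson(λ=4.49).

For a Poisson distribution, the PMF gives us the probability of each outcome.

Using the PMF formula:
P(X = 6) = 0.127692

Rounded to 4 decimal places: 0.1277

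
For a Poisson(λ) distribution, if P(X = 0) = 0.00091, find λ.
λ = 7.0021

For a Poisson(λ) distribution, the PMF at 0 is:
P(X = 0) = λ^0 e^(-λ) / 0! = e^(-λ)

Given P(X = 0) = 0.00091:
e^(-λ) = 0.00091
-λ = ln(0.00091)
λ = -ln(0.00091) = 7.0021

Verification: e^(-7.0021) = 0.00091 ✓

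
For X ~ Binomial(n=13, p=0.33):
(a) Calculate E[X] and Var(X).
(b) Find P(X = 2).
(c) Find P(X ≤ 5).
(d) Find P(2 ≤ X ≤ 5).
(a) E[X] = 4.2900, Var(X) = 2.8743
(b) P(X = 2) = 0.103740
(c) P(X ≤ 5) = 0.766895
(d) P(2 ≤ X ≤ 5) = 0.726309

We have X ~ Binomial(n=13, p=0.33).

(a) Moments:
E[X] = 4.2900
Var(X) = 2.8743
σ = √Var(X) = 1.6954

(b) Point probability using PMF:
P(X = 2) = 0.103740

(c) Cumulative probability using CDF:
P(X ≤ 5) = F(5) = 0.766895

(d) Range probability:
P(2 ≤ X ≤ 5) = P(X ≤ 5) - P(X ≤ 1)
                   = F(5) - F(1)
                   = 0.766895 - 0.040586
                   = 0.726309

This means approximately 72.6% of outcomes fall in the interval [2, 5].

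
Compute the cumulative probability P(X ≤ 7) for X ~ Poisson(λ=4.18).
0.937419

We have X ~ Poisson(λ=4.18).

The CDF gives us P(X ≤ k).

Using the CDF:
P(X ≤ 7) = 0.937419

This means there's approximately a 93.7% chance that X is at most 7.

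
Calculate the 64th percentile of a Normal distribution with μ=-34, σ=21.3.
-26.3648

We have X ~ Normal(μ=-34, σ=21.3).

We want to find x such that P(X ≤ x) = 0.64.

This is the 64th percentile, which means 64% of values fall below this point.

Using the inverse CDF (quantile function):
x = F⁻¹(0.64) = -26.3648

Verification: P(X ≤ -26.3648) = 0.64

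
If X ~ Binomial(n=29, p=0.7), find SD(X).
2.4678

We have X ~ Binomial(n=29, p=0.7).

For a Binomial distribution with n=29, p=0.7:
σ = √Var(X) = 2.4678

The standard deviation is the square root of the variance.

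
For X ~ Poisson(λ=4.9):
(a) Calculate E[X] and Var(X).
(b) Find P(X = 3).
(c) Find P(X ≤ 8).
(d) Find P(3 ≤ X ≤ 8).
(a) E[X] = 4.9000, Var(X) = 4.9000
(b) P(X = 3) = 0.146014
(c) P(X ≤ 8) = 0.938239
(d) P(3 ≤ X ≤ 8) = 0.804908

We have X ~ Poisson(λ=4.9).

(a) Moments:
E[X] = 4.9000
Var(X) = 4.9000
σ = √Var(X) = 2.2136

(b) Point probability using PMF:
P(X = 3) = 0.146014

(c) Cumulative probability using CDF:
P(X ≤ 8) = F(8) = 0.938239

(d) Range probability:
P(3 ≤ X ≤ 8) = P(X ≤ 8) - P(X ≤ 2)
                   = F(8) - F(2)
                   = 0.938239 - 0.133331
                   = 0.804908

This means approximately 80.5% of outcomes fall in the interval [3, 8].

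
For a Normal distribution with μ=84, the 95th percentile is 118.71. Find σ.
σ = 21.1022

For X ~ Normal(μ, σ), the p-th percentile satisfies x = μ + z_p × σ,
where z_p = Φ⁻¹(p) is the standard normal quantile.

Step 1: z_{0.95} = Φ⁻¹(0.95) = 1.6449

Step 2: Solve for σ:
118.71 = 84 + 1.6449 × σ
σ = (118.71 - 84) / 1.6449
σ = 34.71 / 1.6449
σ = 21.1022

Verification: μ + z × σ = 84 + 1.6449 × 21.1022 = 118.71 ✓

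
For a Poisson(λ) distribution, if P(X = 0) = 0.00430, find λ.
λ = 5.4491

For a Poisson(λ) distribution, the PMF at 0 is:
P(X = 0) = λ^0 e^(-λ) / 0! = e^(-λ)

Given P(X = 0) = 0.00430:
e^(-λ) = 0.00430
-λ = ln(0.00430)
λ = -ln(0.00430) = 5.4491

Verification: e^(-5.4491) = 0.00430 ✓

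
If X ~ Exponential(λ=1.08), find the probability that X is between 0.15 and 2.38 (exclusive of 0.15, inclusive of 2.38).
0.773936

We have X ~ Exponential(λ=1.08).

To find P(0.15 < X ≤ 2.38), we use:
P(0.15 < X ≤ 2.38) = P(X ≤ 2.38) - P(X ≤ 0.15)
                 = F(2.38) - F(0.15)
                 = 0.923495 - 0.149559
                 = 0.773936

So there's approximately a 77.4% chance that X falls in this range.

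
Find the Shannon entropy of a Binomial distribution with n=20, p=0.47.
2.2216 nats

We have X ~ Binomial(n=20, p=0.47).

The Shannon entropy measures the uncertainty or information content of the distribution.

For a Binomial distribution with n=20, p=0.47:
H(X) = 2.2216 nats

(In bits, this would be 3.2050 bits.)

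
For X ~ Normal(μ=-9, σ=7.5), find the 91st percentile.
1.0557

We have X ~ Normal(μ=-9, σ=7.5).

We want to find x such that P(X ≤ x) = 0.91.

This is the 91st percentile, which means 91% of values fall below this point.

Using the inverse CDF (quantile function):
x = F⁻¹(0.91) = 1.0557

Verification: P(X ≤ 1.0557) = 0.91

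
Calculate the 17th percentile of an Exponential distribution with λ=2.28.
0.0817

We have X ~ Exponential(λ=2.28).

We want to find x such that P(X ≤ x) = 0.17.

This is the 17th percentile, which means 17% of values fall below this point.

Using the inverse CDF (quantile function):
x = F⁻¹(0.17) = 0.0817

Verification: P(X ≤ 0.0817) = 0.17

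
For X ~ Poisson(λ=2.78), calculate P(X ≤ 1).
0.234506

We have X ~ Poisson(λ=2.78).

The CDF gives us P(X ≤ k).

Using the CDF:
P(X ≤ 1) = 0.234506

This means there's approximately a 23.5% chance that X is at most 1.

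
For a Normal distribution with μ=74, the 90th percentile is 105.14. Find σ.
σ = 24.2987

For X ~ Normal(μ, σ), the p-th percentile satisfies x = μ + z_p × σ,
where z_p = Φ⁻¹(p) is the standard normal quantile.

Step 1: z_{0.9} = Φ⁻¹(0.9) = 1.2816

Step 2: Solve for σ:
105.14 = 74 + 1.2816 × σ
σ = (105.14 - 74) / 1.2816
σ = 31.14 / 1.2816
σ = 24.2987

Verification: μ + z × σ = 74 + 1.2816 × 24.2987 = 105.14 ✓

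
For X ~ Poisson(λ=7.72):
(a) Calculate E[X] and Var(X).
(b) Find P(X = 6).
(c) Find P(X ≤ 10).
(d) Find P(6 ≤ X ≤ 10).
(a) E[X] = 7.7200, Var(X) = 7.7200
(b) P(X = 6) = 0.130502
(c) P(X ≤ 10) = 0.842674
(d) P(6 ≤ X ≤ 10) = 0.624423

We have X ~ Poisson(λ=7.72).

(a) Moments:
E[X] = 7.7200
Var(X) = 7.7200
σ = √Var(X) = 2.7785

(b) Point probability using PMF:
P(X = 6) = 0.130502

(c) Cumulative probability using CDF:
P(X ≤ 10) = F(10) = 0.842674

(d) Range probability:
P(6 ≤ X ≤ 10) = P(X ≤ 10) - P(X ≤ 5)
                   = F(10) - F(5)
                   = 0.842674 - 0.218251
                   = 0.624423

This means approximately 62.4% of outcomes fall in the interval [6, 10].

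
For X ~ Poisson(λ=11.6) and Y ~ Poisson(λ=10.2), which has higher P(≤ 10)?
Y has higher probability (P(Y ≤ 10) = 0.5580 > P(X ≤ 10) = 0.3905)

Compute P(≤ 10) for each distribution:

X ~ Poisson(λ=11.6):
P(X ≤ 10) = 0.3905

Y ~ Poisson(λ=10.2):
P(Y ≤ 10) = 0.5580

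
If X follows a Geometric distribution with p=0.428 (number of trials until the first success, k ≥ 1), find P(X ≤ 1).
0.428000

We have X ~ Geometric(p=0.428) (number of trials until the first success, k ≥ 1).

The CDF gives us P(X ≤ k).

Using the CDF:
P(X ≤ 1) = 0.428000

This means there's approximately a 42.8% chance that X is at most 1.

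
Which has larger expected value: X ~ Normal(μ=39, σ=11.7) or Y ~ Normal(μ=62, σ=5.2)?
Y has larger mean (62.0000 > 39.0000)

Compute the expected value for each distribution:

X ~ Normal(μ=39, σ=11.7):
E[X] = 39.0000

Y ~ Normal(μ=62, σ=5.2):
E[Y] = 62.0000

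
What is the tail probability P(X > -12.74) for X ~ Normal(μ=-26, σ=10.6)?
0.105478

We have X ~ Normal(μ=-26, σ=10.6).

P(X > -12.74) = 1 - P(X ≤ -12.74)
                = 1 - F(-12.74)
                = 1 - 0.894522
                = 0.105478

So there's approximately a 10.5% chance that X exceeds -12.74.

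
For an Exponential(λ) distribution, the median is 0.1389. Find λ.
λ = 4.9903

For X ~ Exponential(λ), the CDF is F(x) = 1 - e^(-λx).
The median m satisfies F(m) = 0.5:
1 - e^(-λm) = 0.5
e^(-λm) = 0.5
λm = ln(2)
m = ln(2) / λ

Given m = 0.1389:
λ = ln(2) / 0.1389 = 0.693147 / 0.1389 = 4.9903

Verification: ln(2) / 4.9903 = 0.1389 ✓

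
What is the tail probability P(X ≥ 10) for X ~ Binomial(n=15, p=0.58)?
0.342982

We have X ~ Binomial(n=15, p=0.58).

For discrete distributions, P(X ≥ 10) = 1 - P(X ≤ 9).

P(X ≤ 9) = 0.657018
P(X ≥ 10) = 1 - 0.657018 = 0.342982

So there's approximately a 34.3% chance that X is at least 10.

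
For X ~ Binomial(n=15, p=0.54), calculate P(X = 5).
0.058493

We have X ~ Binomial(n=15, p=0.54).

For a Binomial distribution, the PMF gives us the probability of each outcome.

Using the PMF formula:
P(X = 5) = 0.058493

Rounded to 4 decimal places: 0.0585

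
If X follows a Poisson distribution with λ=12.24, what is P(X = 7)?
0.039471

We have X ~ Poisson(λ=12.24).

For a Poisson distribution, the PMF gives us the probability of each outcome.

Using the PMF formula:
P(X = 7) = 0.039471

Rounded to 4 decimal places: 0.0395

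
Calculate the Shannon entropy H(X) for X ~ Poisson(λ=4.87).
2.1906 nats

We have X ~ Poisson(λ=4.87).

The Shannon entropy measures the uncertainty or information content of the distribution.

For a Poisson distribution with λ=4.87:
H(X) = 2.1906 nats

(In bits, this would be 3.1604 bits.)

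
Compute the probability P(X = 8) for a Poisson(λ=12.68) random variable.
0.051592

We have X ~ Poisson(λ=12.68).

For a Poisson distribution, the PMF gives us the probability of each outcome.

Using the PMF formula:
P(X = 8) = 0.051592

Rounded to 4 decimal places: 0.0516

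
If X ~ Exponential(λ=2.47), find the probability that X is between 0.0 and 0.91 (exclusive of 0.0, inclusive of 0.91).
0.894358

We have X ~ Exponential(λ=2.47).

To find P(0.0 < X ≤ 0.91), we use:
P(0.0 < X ≤ 0.91) = P(X ≤ 0.91) - P(X ≤ 0.0)
                 = F(0.91) - F(0.0)
                 = 0.894358 - 0.000000
                 = 0.894358

So there's approximately a 89.4% chance that X falls in this range.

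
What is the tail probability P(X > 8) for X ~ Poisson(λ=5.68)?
0.121540

We have X ~ Poisson(λ=5.68).

P(X > 8) = 1 - P(X ≤ 8)
                = 1 - F(8)
                = 1 - 0.878460
                = 0.121540

So there's approximately a 12.2% chance that X exceeds 8.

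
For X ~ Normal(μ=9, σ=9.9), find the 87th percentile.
20.1513

We have X ~ Normal(μ=9, σ=9.9).

We want to find x such that P(X ≤ x) = 0.87.

This is the 87th percentile, which means 87% of values fall below this point.

Using the inverse CDF (quantile function):
x = F⁻¹(0.87) = 20.1513

Verification: P(X ≤ 20.1513) = 0.87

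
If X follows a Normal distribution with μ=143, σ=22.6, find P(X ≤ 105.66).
0.049246

We have X ~ Normal(μ=143, σ=22.6).

The CDF gives us P(X ≤ k).

Using the CDF:
P(X ≤ 105.66) = 0.049246

This means there's approximately a 4.9% chance that X is at most 105.66.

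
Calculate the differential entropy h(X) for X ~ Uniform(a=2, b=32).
3.4012 nats

We have X ~ Uniform(a=2, b=32).

The differential entropy measures the uncertainty or information content of the distribution.

For a Uniform distribution with a=2, b=32:
h(X) = 3.4012 nats

(In bits, this would be 4.9069 bits.)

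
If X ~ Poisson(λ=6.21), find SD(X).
2.4920

We have X ~ Poisson(λ=6.21).

For a Poisson distribution with λ=6.21:
σ = √Var(X) = 2.4920

The standard deviation is the square root of the variance.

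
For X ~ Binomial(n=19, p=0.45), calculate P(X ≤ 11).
0.912874

We have X ~ Binomial(n=19, p=0.45).

The CDF gives us P(X ≤ k).

Using the CDF:
P(X ≤ 11) = 0.912874

This means there's approximately a 91.3% chance that X is at most 11.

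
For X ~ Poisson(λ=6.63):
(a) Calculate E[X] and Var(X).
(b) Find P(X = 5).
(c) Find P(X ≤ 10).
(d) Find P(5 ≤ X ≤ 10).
(a) E[X] = 6.6300, Var(X) = 6.6300
(b) P(X = 5) = 0.140933
(c) P(X ≤ 10) = 0.925655
(d) P(5 ≤ X ≤ 10) = 0.716159

We have X ~ Poisson(λ=6.63).

(a) Moments:
E[X] = 6.6300
Var(X) = 6.6300
σ = √Var(X) = 2.5749

(b) Point probability using PMF:
P(X = 5) = 0.140933

(c) Cumulative probability using CDF:
P(X ≤ 10) = F(10) = 0.925655

(d) Range probability:
P(5 ≤ X ≤ 10) = P(X ≤ 10) - P(X ≤ 4)
                   = F(10) - F(4)
                   = 0.925655 - 0.209496
                   = 0.716159

This means approximately 71.6% of outcomes fall in the interval [5, 10].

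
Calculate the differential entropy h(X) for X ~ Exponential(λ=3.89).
-0.3584 nats

We have X ~ Exponential(λ=3.89).

The differential entropy measures the uncertainty or information content of the distribution.

For an Exponential distribution with λ=3.89:
h(X) = -0.3584 nats

(In bits, this would be -0.5171 bits.)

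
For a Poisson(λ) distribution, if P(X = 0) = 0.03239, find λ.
λ = 3.4299

For a Poisson(λ) distribution, the PMF at 0 is:
P(X = 0) = λ^0 e^(-λ) / 0! = e^(-λ)

Given P(X = 0) = 0.03239:
e^(-λ) = 0.03239
-λ = ln(0.03239)
λ = -ln(0.03239) = 3.4299

Verification: e^(-3.4299) = 0.03239 ✓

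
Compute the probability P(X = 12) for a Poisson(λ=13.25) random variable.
0.107610

We have X ~ Poisson(λ=13.25).

For a Poisson distribution, the PMF gives us the probability of each outcome.

Using the PMF formula:
P(X = 12) = 0.107610

Rounded to 4 decimal places: 0.1076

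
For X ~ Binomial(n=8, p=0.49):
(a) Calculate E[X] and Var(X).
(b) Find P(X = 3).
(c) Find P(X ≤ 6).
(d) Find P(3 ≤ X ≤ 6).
(a) E[X] = 3.9200, Var(X) = 1.9992
(b) P(X = 3) = 0.227315
(c) P(X ≤ 6) = 0.969005
(d) P(3 ≤ X ≤ 6) = 0.810954

We have X ~ Binomial(n=8, p=0.49).

(a) Moments:
E[X] = 3.9200
Var(X) = 1.9992
σ = √Var(X) = 1.4139

(b) Point probability using PMF:
P(X = 3) = 0.227315

(c) Cumulative probability using CDF:
P(X ≤ 6) = F(6) = 0.969005

(d) Range probability:
P(3 ≤ X ≤ 6) = P(X ≤ 6) - P(X ≤ 2)
                   = F(6) - F(2)
                   = 0.969005 - 0.158052
                   = 0.810954

This means approximately 81.1% of outcomes fall in the interval [3, 6].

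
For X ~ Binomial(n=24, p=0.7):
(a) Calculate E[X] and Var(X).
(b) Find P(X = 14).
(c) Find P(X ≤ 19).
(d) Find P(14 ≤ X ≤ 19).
(a) E[X] = 16.8000, Var(X) = 5.0400
(b) P(X = 14) = 0.078545
(c) P(X ≤ 19) = 0.888925
(d) P(14 ≤ X ≤ 19) = 0.814688

We have X ~ Binomial(n=24, p=0.7).

(a) Moments:
E[X] = 16.8000
Var(X) = 5.0400
σ = √Var(X) = 2.2450

(b) Point probability using PMF:
P(X = 14) = 0.078545

(c) Cumulative probability using CDF:
P(X ≤ 19) = F(19) = 0.888925

(d) Range probability:
P(14 ≤ X ≤ 19) = P(X ≤ 19) - P(X ≤ 13)
                   = F(19) - F(13)
                   = 0.888925 - 0.074236
                   = 0.814688

This means approximately 81.5% of outcomes fall in the interval [14, 19].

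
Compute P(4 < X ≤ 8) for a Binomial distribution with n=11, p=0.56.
0.769169

We have X ~ Binomial(n=11, p=0.56).

To find P(4 < X ≤ 8), we use:
P(4 < X ≤ 8) = P(X ≤ 8) - P(X ≤ 4)
                 = F(8) - F(4)
                 = 0.925950 - 0.156781
                 = 0.769169

So there's approximately a 76.9% chance that X falls in this range.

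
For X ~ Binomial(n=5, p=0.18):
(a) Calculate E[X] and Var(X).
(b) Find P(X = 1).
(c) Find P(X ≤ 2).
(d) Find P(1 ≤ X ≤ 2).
(a) E[X] = 0.9000, Var(X) = 0.7380
(b) P(X = 1) = 0.406910
(c) P(X ≤ 2) = 0.956293
(d) P(1 ≤ X ≤ 2) = 0.585553

We have X ~ Binomial(n=5, p=0.18).

(a) Moments:
E[X] = 0.9000
Var(X) = 0.7380
σ = √Var(X) = 0.8591

(b) Point probability using PMF:
P(X = 1) = 0.406910

(c) Cumulative probability using CDF:
P(X ≤ 2) = F(2) = 0.956293

(d) Range probability:
P(1 ≤ X ≤ 2) = P(X ≤ 2) - P(X ≤ 0)
                   = F(2) - F(0)
                   = 0.956293 - 0.370740
                   = 0.585553

This means approximately 58.6% of outcomes fall in the interval [1, 2].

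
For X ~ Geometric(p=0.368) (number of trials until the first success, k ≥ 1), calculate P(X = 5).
0.058711

We have X ~ Geometric(p=0.368) (number of trials until the first success, k ≥ 1).

For a Geometric distribution, the PMF gives us the probability of each outcome.

Using the PMF formula:
P(X = 5) = 0.058711

Rounded to 4 decimal places: 0.0587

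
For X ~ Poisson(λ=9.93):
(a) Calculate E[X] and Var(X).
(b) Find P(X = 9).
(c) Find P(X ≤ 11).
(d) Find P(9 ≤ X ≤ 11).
(a) E[X] = 9.9300, Var(X) = 9.9300
(b) P(X = 9) = 0.125961
(c) P(X ≤ 11) = 0.704709
(d) P(9 ≤ X ≤ 11) = 0.363953

We have X ~ Poisson(λ=9.93).

(a) Moments:
E[X] = 9.9300
Var(X) = 9.9300
σ = √Var(X) = 3.1512

(b) Point probability using PMF:
P(X = 9) = 0.125961

(c) Cumulative probability using CDF:
P(X ≤ 11) = F(11) = 0.704709

(d) Range probability:
P(9 ≤ X ≤ 11) = P(X ≤ 11) - P(X ≤ 8)
                   = F(11) - F(8)
                   = 0.704709 - 0.340757
                   = 0.363953

This means approximately 36.4% of outcomes fall in the interval [9, 11].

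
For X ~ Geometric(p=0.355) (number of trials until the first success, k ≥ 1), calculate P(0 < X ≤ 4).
0.826923

We have X ~ Geometric(p=0.355) (number of trials until the first success, k ≥ 1).

To find P(0 < X ≤ 4), we use:
P(0 < X ≤ 4) = P(X ≤ 4) - P(X ≤ 0)
                 = F(4) - F(0)
                 = 0.826923 - 0.000000
                 = 0.826923

So there's approximately a 82.7% chance that X falls in this range.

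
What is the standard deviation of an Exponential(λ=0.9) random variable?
1.1111

We have X ~ Exponential(λ=0.9).

For an Exponential distribution with λ=0.9:
σ = √Var(X) = 1.1111

The standard deviation is the square root of the variance.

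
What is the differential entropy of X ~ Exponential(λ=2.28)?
0.1758 nats

We have X ~ Exponential(λ=2.28).

The differential entropy measures the uncertainty or information content of the distribution.

For an Exponential distribution with λ=2.28:
h(X) = 0.1758 nats

(In bits, this would be 0.2537 bits.)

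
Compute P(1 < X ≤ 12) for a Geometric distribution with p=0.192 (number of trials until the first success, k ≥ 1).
0.730565

We have X ~ Geometric(p=0.192) (number of trials until the first success, k ≥ 1).

To find P(1 < X ≤ 12), we use:
P(1 < X ≤ 12) = P(X ≤ 12) - P(X ≤ 1)
                 = F(12) - F(1)
                 = 0.922565 - 0.192000
                 = 0.730565

So there's approximately a 73.1% chance that X falls in this range.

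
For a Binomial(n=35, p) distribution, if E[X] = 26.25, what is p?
p = 0.75

For a Binomial(n, p) distribution:
E[X] = n × p

Given n = 35 and E[X] = 26.25:
26.25 = 35 × p
p = 26.25 / 35 = 0.75

Verification: Binomial(35, 0.75) has E[X] = 26.25 ✓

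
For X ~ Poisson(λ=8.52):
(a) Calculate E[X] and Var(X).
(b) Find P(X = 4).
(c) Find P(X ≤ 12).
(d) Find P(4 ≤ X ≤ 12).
(a) E[X] = 8.5200, Var(X) = 8.5200
(b) P(X = 4) = 0.043788
(c) P(X ≤ 12) = 0.907870
(d) P(4 ≤ X ≤ 12) = 0.878174

We have X ~ Poisson(λ=8.52).

(a) Moments:
E[X] = 8.5200
Var(X) = 8.5200
σ = √Var(X) = 2.9189

(b) Point probability using PMF:
P(X = 4) = 0.043788

(c) Cumulative probability using CDF:
P(X ≤ 12) = F(12) = 0.907870

(d) Range probability:
P(4 ≤ X ≤ 12) = P(X ≤ 12) - P(X ≤ 3)
                   = F(12) - F(3)
                   = 0.907870 - 0.029695
                   = 0.878174

This means approximately 87.8% of outcomes fall in the interval [4, 12].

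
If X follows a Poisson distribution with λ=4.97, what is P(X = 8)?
0.064104

We have X ~ Poisson(λ=4.97).

For a Poisson distribution, the PMF gives us the probability of each outcome.

Using the PMF formula:
P(X = 8) = 0.064104

Rounded to 4 decimal places: 0.0641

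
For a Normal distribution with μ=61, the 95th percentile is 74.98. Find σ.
σ = 8.4992

For X ~ Normal(μ, σ), the p-th percentile satisfies x = μ + z_p × σ,
where z_p = Φ⁻¹(p) is the standard normal quantile.

Step 1: z_{0.95} = Φ⁻¹(0.95) = 1.6449

Step 2: Solve for σ:
74.98 = 61 + 1.6449 × σ
σ = (74.98 - 61) / 1.6449
σ = 13.98 / 1.6449
σ = 8.4992

Verification: μ + z × σ = 61 + 1.6449 × 8.4992 = 74.98 ✓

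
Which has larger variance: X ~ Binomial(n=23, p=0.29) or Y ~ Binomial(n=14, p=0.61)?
X has larger variance (4.7357 > 3.3306)

Compute the variance for each distribution:

X ~ Binomial(n=23, p=0.29):
Var(X) = 4.7357

Y ~ Binomial(n=14, p=0.61):
Var(Y) = 3.3306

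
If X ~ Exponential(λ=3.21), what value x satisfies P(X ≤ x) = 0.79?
0.4862

We have X ~ Exponential(λ=3.21).

We want to find x such that P(X ≤ x) = 0.79.

This is the 79th percentile, which means 79% of values fall below this point.

Using the inverse CDF (quantile function):
x = F⁻¹(0.79) = 0.4862

Verification: P(X ≤ 0.4862) = 0.79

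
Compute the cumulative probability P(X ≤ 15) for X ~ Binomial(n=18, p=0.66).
0.971272

We have X ~ Binomial(n=18, p=0.66).

The CDF gives us P(X ≤ k).

Using the CDF:
P(X ≤ 15) = 0.971272

This means there's approximately a 97.1% chance that X is at most 15.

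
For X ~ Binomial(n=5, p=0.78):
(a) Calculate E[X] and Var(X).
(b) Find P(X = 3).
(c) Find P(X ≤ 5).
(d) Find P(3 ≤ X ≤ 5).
(a) E[X] = 3.9000, Var(X) = 0.8580
(b) P(X = 3) = 0.229683
(c) P(X ≤ 5) = 1.000000
(d) P(3 ≤ X ≤ 5) = 0.925566

We have X ~ Binomial(n=5, p=0.78).

(a) Moments:
E[X] = 3.9000
Var(X) = 0.8580
σ = √Var(X) = 0.9263

(b) Point probability using PMF:
P(X = 3) = 0.229683

(c) Cumulative probability using CDF:
P(X ≤ 5) = F(5) = 1.000000

(d) Range probability:
P(3 ≤ X ≤ 5) = P(X ≤ 5) - P(X ≤ 2)
                   = F(5) - F(2)
                   = 1.000000 - 0.074434
                   = 0.925566

This means approximately 92.6% of outcomes fall in the interval [3, 5].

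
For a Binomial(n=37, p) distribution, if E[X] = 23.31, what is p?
p = 0.63

For a Binomial(n, p) distribution:
E[X] = n × p

Given n = 37 and E[X] = 23.31:
23.31 = 37 × p
p = 23.31 / 37 = 0.63

Verification: Binomial(37, 0.63) has E[X] = 23.31 ✓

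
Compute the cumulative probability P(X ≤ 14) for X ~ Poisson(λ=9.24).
0.950233

We have X ~ Poisson(λ=9.24).

The CDF gives us P(X ≤ k).

Using the CDF:
P(X ≤ 14) = 0.950233

This means there's approximately a 95.0% chance that X is at most 14.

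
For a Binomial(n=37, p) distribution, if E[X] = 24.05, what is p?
p = 0.65

For a Binomial(n, p) distribution:
E[X] = n × p

Given n = 37 and E[X] = 24.05:
24.05 = 37 × p
p = 24.05 / 37 = 0.65

Verification: Binomial(37, 0.65) has E[X] = 24.05 ✓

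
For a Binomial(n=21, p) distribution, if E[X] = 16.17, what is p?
p = 0.77

For a Binomial(n, p) distribution:
E[X] = n × p

Given n = 21 and E[X] = 16.17:
16.17 = 21 × p
p = 16.17 / 21 = 0.77

Verification: Binomial(21, 0.77) has E[X] = 16.17 ✓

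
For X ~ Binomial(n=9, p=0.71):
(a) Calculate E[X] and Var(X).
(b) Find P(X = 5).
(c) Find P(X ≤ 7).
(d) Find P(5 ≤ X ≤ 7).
(a) E[X] = 6.3900, Var(X) = 1.8531
(b) P(X = 5) = 0.160788
(c) P(X ≤ 7) = 0.785610
(d) P(5 ≤ X ≤ 7) = 0.698588

We have X ~ Binomial(n=9, p=0.71).

(a) Moments:
E[X] = 6.3900
Var(X) = 1.8531
σ = √Var(X) = 1.3613

(b) Point probability using PMF:
P(X = 5) = 0.160788

(c) Cumulative probability using CDF:
P(X ≤ 7) = F(7) = 0.785610

(d) Range probability:
P(5 ≤ X ≤ 7) = P(X ≤ 7) - P(X ≤ 4)
                   = F(7) - F(4)
                   = 0.785610 - 0.087022
                   = 0.698588

This means approximately 69.9% of outcomes fall in the interval [5, 7].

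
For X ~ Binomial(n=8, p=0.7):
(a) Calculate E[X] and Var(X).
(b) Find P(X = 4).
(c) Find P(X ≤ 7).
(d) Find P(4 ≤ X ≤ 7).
(a) E[X] = 5.6000, Var(X) = 1.6800
(b) P(X = 4) = 0.136137
(c) P(X ≤ 7) = 0.942352
(d) P(4 ≤ X ≤ 7) = 0.884384

We have X ~ Binomial(n=8, p=0.7).

(a) Moments:
E[X] = 5.6000
Var(X) = 1.6800
σ = √Var(X) = 1.2961

(b) Point probability using PMF:
P(X = 4) = 0.136137

(c) Cumulative probability using CDF:
P(X ≤ 7) = F(7) = 0.942352

(d) Range probability:
P(4 ≤ X ≤ 7) = P(X ≤ 7) - P(X ≤ 3)
                   = F(7) - F(3)
                   = 0.942352 - 0.057968
                   = 0.884384

This means approximately 88.4% of outcomes fall in the interval [4, 7].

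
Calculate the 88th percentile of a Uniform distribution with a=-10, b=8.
5.8400

We have X ~ Uniform(a=-10, b=8).

We want to find x such that P(X ≤ x) = 0.88.

This is the 88th percentile, which means 88% of values fall below this point.

Using the inverse CDF (quantile function):
x = F⁻¹(0.88) = 5.8400

Verification: P(X ≤ 5.8400) = 0.88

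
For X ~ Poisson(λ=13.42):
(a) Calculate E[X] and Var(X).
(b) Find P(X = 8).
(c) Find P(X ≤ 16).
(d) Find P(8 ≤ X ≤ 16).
(a) E[X] = 13.4200, Var(X) = 13.4200
(b) P(X = 8) = 0.038750
(c) P(X ≤ 16) = 0.803878
(d) P(8 ≤ X ≤ 16) = 0.760582

We have X ~ Poisson(λ=13.42).

(a) Moments:
E[X] = 13.4200
Var(X) = 13.4200
σ = √Var(X) = 3.6633

(b) Point probability using PMF:
P(X = 8) = 0.038750

(c) Cumulative probability using CDF:
P(X ≤ 16) = F(16) = 0.803878

(d) Range probability:
P(8 ≤ X ≤ 16) = P(X ≤ 16) - P(X ≤ 7)
                   = F(16) - F(7)
                   = 0.803878 - 0.043296
                   = 0.760582

This means approximately 76.1% of outcomes fall in the interval [8, 16].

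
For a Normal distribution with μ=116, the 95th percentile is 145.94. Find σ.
σ = 18.2022

For X ~ Normal(μ, σ), the p-th percentile satisfies x = μ + z_p × σ,
where z_p = Φ⁻¹(p) is the standard normal quantile.

Step 1: z_{0.95} = Φ⁻¹(0.95) = 1.6449

Step 2: Solve for σ:
145.94 = 116 + 1.6449 × σ
σ = (145.94 - 116) / 1.6449
σ = 29.94 / 1.6449
σ = 18.2022

Verification: μ + z × σ = 116 + 1.6449 × 18.2022 = 145.94 ✓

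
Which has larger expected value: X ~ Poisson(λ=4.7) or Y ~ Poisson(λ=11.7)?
Y has larger mean (11.7000 > 4.7000)

Compute the expected value for each distribution:

X ~ Poisson(λ=4.7):
E[X] = 4.7000

Y ~ Poisson(λ=11.7):
E[Y] = 11.7000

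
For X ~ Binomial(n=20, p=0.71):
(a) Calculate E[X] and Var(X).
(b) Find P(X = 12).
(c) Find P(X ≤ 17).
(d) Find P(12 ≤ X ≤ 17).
(a) E[X] = 14.2000, Var(X) = 4.1180
(b) P(X = 12) = 0.103407
(c) P(X ≤ 17) = 0.956695
(d) P(12 ≤ X ≤ 17) = 0.861904

We have X ~ Binomial(n=20, p=0.71).

(a) Moments:
E[X] = 14.2000
Var(X) = 4.1180
σ = √Var(X) = 2.0293

(b) Point probability using PMF:
P(X = 12) = 0.103407

(c) Cumulative probability using CDF:
P(X ≤ 17) = F(17) = 0.956695

(d) Range probability:
P(12 ≤ X ≤ 17) = P(X ≤ 17) - P(X ≤ 11)
                   = F(17) - F(11)
                   = 0.956695 - 0.094790
                   = 0.861904

This means approximately 86.2% of outcomes fall in the interval [12, 17].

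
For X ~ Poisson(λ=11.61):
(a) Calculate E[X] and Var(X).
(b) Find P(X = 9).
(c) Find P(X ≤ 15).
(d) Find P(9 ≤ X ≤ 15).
(a) E[X] = 11.6100, Var(X) = 11.6100
(b) P(X = 9) = 0.095845
(c) P(X ≤ 15) = 0.871245
(d) P(9 ≤ X ≤ 15) = 0.688968

We have X ~ Poisson(λ=11.61).

(a) Moments:
E[X] = 11.6100
Var(X) = 11.6100
σ = √Var(X) = 3.4073

(b) Point probability using PMF:
P(X = 9) = 0.095845

(c) Cumulative probability using CDF:
P(X ≤ 15) = F(15) = 0.871245

(d) Range probability:
P(9 ≤ X ≤ 15) = P(X ≤ 15) - P(X ≤ 8)
                   = F(15) - F(8)
                   = 0.871245 - 0.182277
                   = 0.688968

This means approximately 68.9% of outcomes fall in the interval [9, 15].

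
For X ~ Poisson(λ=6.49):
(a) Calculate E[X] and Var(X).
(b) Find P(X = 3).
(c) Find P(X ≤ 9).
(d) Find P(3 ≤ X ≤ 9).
(a) E[X] = 6.4900, Var(X) = 6.4900
(b) P(X = 3) = 0.069185
(c) P(X ≤ 9) = 0.878241
(d) P(3 ≤ X ≤ 9) = 0.834886

We have X ~ Poisson(λ=6.49).

(a) Moments:
E[X] = 6.4900
Var(X) = 6.4900
σ = √Var(X) = 2.5475

(b) Point probability using PMF:
P(X = 3) = 0.069185

(c) Cumulative probability using CDF:
P(X ≤ 9) = F(9) = 0.878241

(d) Range probability:
P(3 ≤ X ≤ 9) = P(X ≤ 9) - P(X ≤ 2)
                   = F(9) - F(2)
                   = 0.878241 - 0.043355
                   = 0.834886

This means approximately 83.5% of outcomes fall in the interval [3, 9].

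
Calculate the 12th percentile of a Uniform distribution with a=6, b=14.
6.9600

We have X ~ Uniform(a=6, b=14).

We want to find x such that P(X ≤ x) = 0.12.

This is the 12th percentile, which means 12% of values fall below this point.

Using the inverse CDF (quantile function):
x = F⁻¹(0.12) = 6.9600

Verification: P(X ≤ 6.9600) = 0.12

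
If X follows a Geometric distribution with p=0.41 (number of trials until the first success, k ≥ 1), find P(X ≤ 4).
0.878826

We have X ~ Geometric(p=0.41) (number of trials until the first success, k ≥ 1).

The CDF gives us P(X ≤ k).

Using the CDF:
P(X ≤ 4) = 0.878826

This means there's approximately a 87.9% chance that X is at most 4.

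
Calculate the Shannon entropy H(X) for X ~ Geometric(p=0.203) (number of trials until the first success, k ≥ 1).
2.4854 nats

We have X ~ Geometric(p=0.203) (number of trials until the first success, k ≥ 1).

The Shannon entropy measures the uncertainty or information content of the distribution.

For a Geometric distribution with p=0.203 (number of trials until the first success, k ≥ 1):
H(X) = 2.4854 nats

(In bits, this would be 3.5857 bits.)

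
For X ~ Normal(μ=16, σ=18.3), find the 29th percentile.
5.8731

We have X ~ Normal(μ=16, σ=18.3).

We want to find x such that P(X ≤ x) = 0.29.

This is the 29th percentile, which means 29% of values fall below this point.

Using the inverse CDF (quantile function):
x = F⁻¹(0.29) = 5.8731

Verification: P(X ≤ 5.8731) = 0.29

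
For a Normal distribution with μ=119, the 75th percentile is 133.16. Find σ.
σ = 20.9936

For X ~ Normal(μ, σ), the p-th percentile satisfies x = μ + z_p × σ,
where z_p = Φ⁻¹(p) is the standard normal quantile.

Step 1: z_{0.75} = Φ⁻¹(0.75) = 0.6745

Step 2: Solve for σ:
133.16 = 119 + 0.6745 × σ
σ = (133.16 - 119) / 0.6745
σ = 14.16 / 0.6745
σ = 20.9936

Verification: μ + z × σ = 119 + 0.6745 × 20.9936 = 133.16 ✓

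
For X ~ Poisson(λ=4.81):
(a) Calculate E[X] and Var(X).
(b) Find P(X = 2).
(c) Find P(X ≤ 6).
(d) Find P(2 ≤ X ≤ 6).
(a) E[X] = 4.8100, Var(X) = 4.8100
(b) P(X = 2) = 0.094255
(c) P(X ≤ 6) = 0.789405
(d) P(2 ≤ X ≤ 6) = 0.742066

We have X ~ Poisson(λ=4.81).

(a) Moments:
E[X] = 4.8100
Var(X) = 4.8100
σ = √Var(X) = 2.1932

(b) Point probability using PMF:
P(X = 2) = 0.094255

(c) Cumulative probability using CDF:
P(X ≤ 6) = F(6) = 0.789405

(d) Range probability:
P(2 ≤ X ≤ 6) = P(X ≤ 6) - P(X ≤ 1)
                   = F(6) - F(1)
                   = 0.789405 - 0.047339
                   = 0.742066

This means approximately 74.2% of outcomes fall in the interval [2, 6].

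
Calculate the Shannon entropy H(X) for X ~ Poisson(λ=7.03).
2.3811 nats

We have X ~ Poisson(λ=7.03).

The Shannon entropy measures the uncertainty or information content of the distribution.

For a Poisson distribution with λ=7.03:
H(X) = 2.3811 nats

(In bits, this would be 3.4352 bits.)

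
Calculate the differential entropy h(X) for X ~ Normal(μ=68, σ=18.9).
4.3581 nats

We have X ~ Normal(μ=68, σ=18.9).

The differential entropy measures the uncertainty or information content of the distribution.

For a Normal distribution with μ=68, σ=18.9:
h(X) = 4.3581 nats

(In bits, this would be 6.2874 bits.)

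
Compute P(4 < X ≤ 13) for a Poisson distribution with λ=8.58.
0.874463

We have X ~ Poisson(λ=8.58).

To find P(4 < X ≤ 13), we use:
P(4 < X ≤ 13) = P(X ≤ 13) - P(X ≤ 4)
                 = F(13) - F(4)
                 = 0.945361 - 0.070898
                 = 0.874463

So there's approximately a 87.4% chance that X falls in this range.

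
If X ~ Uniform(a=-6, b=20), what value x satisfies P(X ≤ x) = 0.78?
14.2800

We have X ~ Uniform(a=-6, b=20).

We want to find x such that P(X ≤ x) = 0.78.

This is the 78th percentile, which means 78% of values fall below this point.

Using the inverse CDF (quantile function):
x = F⁻¹(0.78) = 14.2800

Verification: P(X ≤ 14.2800) = 0.78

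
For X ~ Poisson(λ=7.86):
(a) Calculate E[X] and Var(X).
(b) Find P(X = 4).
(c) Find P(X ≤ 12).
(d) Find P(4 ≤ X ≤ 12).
(a) E[X] = 7.8600, Var(X) = 7.8600
(b) P(X = 4) = 0.061366
(c) P(X ≤ 12) = 0.942706
(d) P(4 ≤ X ≤ 12) = 0.896139

We have X ~ Poisson(λ=7.86).

(a) Moments:
E[X] = 7.8600
Var(X) = 7.8600
σ = √Var(X) = 2.8036

(b) Point probability using PMF:
P(X = 4) = 0.061366

(c) Cumulative probability using CDF:
P(X ≤ 12) = F(12) = 0.942706

(d) Range probability:
P(4 ≤ X ≤ 12) = P(X ≤ 12) - P(X ≤ 3)
                   = F(12) - F(3)
                   = 0.942706 - 0.046568
                   = 0.896139

This means approximately 89.6% of outcomes fall in the interval [4, 12].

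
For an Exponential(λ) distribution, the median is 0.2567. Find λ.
λ = 2.7002

For X ~ Exponential(λ), the CDF is F(x) = 1 - e^(-λx).
The median m satisfies F(m) = 0.5:
1 - e^(-λm) = 0.5
e^(-λm) = 0.5
λm = ln(2)
m = ln(2) / λ

Given m = 0.2567:
λ = ln(2) / 0.2567 = 0.693147 / 0.2567 = 2.7002

Verification: ln(2) / 2.7002 = 0.2567 ✓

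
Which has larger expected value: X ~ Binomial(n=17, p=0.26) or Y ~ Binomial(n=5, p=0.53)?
X has larger mean (4.4200 > 2.6500)

Compute the expected value for each distribution:

X ~ Binomial(n=17, p=0.26):
E[X] = 4.4200

Y ~ Binomial(n=5, p=0.53):
E[Y] = 2.6500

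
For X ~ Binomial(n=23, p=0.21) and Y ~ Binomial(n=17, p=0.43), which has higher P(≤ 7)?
X has higher probability (P(X ≤ 7) = 0.9094 > P(Y ≤ 7) = 0.5415)

Compute P(≤ 7) for each distribution:

X ~ Binomial(n=23, p=0.21):
P(X ≤ 7) = 0.9094

Y ~ Binomial(n=17, p=0.43):
P(Y ≤ 7) = 0.5415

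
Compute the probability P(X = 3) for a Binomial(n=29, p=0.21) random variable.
0.073745

We have X ~ Binomial(n=29, p=0.21).

For a Binomial distribution, the PMF gives us the probability of each outcome.

Using the PMF formula:
P(X = 3) = 0.073745

Rounded to 4 decimal places: 0.0737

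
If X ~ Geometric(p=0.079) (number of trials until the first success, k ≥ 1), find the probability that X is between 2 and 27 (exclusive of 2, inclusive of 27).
0.739846

We have X ~ Geometric(p=0.079) (number of trials until the first success, k ≥ 1).

To find P(2 < X ≤ 27), we use:
P(2 < X ≤ 27) = P(X ≤ 27) - P(X ≤ 2)
                 = F(27) - F(2)
                 = 0.891605 - 0.151759
                 = 0.739846

So there's approximately a 74.0% chance that X falls in this range.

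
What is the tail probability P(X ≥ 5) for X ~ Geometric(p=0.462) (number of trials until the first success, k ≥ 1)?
0.083778

We have X ~ Geometric(p=0.462) (number of trials until the first success, k ≥ 1).

For discrete distributions, P(X ≥ 5) = 1 - P(X ≤ 4).

P(X ≤ 4) = 0.916222
P(X ≥ 5) = 1 - 0.916222 = 0.083778

So there's approximately a 8.4% chance that X is at least 5.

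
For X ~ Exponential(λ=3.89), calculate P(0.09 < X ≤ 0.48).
0.550062

We have X ~ Exponential(λ=3.89).

To find P(0.09 < X ≤ 0.48), we use:
P(0.09 < X ≤ 0.48) = P(X ≤ 0.48) - P(X ≤ 0.09)
                 = F(0.48) - F(0.09)
                 = 0.845444 - 0.295382
                 = 0.550062

So there's approximately a 55.0% chance that X falls in this range.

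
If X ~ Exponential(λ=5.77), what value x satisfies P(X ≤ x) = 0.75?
0.2403

We have X ~ Exponential(λ=5.77).

We want to find x such that P(X ≤ x) = 0.75.

This is the 75th percentile, which means 75% of values fall below this point.

Using the inverse CDF (quantile function):
x = F⁻¹(0.75) = 0.2403

Verification: P(X ≤ 0.2403) = 0.75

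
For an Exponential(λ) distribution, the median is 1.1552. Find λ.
λ = 0.6000

For X ~ Exponential(λ), the CDF is F(x) = 1 - e^(-λx).
The median m satisfies F(m) = 0.5:
1 - e^(-λm) = 0.5
e^(-λm) = 0.5
λm = ln(2)
m = ln(2) / λ

Given m = 1.1552:
λ = ln(2) / 1.1552 = 0.693147 / 1.1552 = 0.6000

Verification: ln(2) / 0.6000 = 1.1552 ✓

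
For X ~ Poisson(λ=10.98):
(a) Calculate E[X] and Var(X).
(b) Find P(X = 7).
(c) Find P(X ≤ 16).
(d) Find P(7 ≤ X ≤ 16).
(a) E[X] = 10.9800, Var(X) = 10.9800
(b) P(X = 7) = 0.065048
(c) P(X ≤ 16) = 0.944806
(d) P(7 ≤ X ≤ 16) = 0.865366

We have X ~ Poisson(λ=10.98).

(a) Moments:
E[X] = 10.9800
Var(X) = 10.9800
σ = √Var(X) = 3.3136

(b) Point probability using PMF:
P(X = 7) = 0.065048

(c) Cumulative probability using CDF:
P(X ≤ 16) = F(16) = 0.944806

(d) Range probability:
P(7 ≤ X ≤ 16) = P(X ≤ 16) - P(X ≤ 6)
                   = F(16) - F(6)
                   = 0.944806 - 0.079440
                   = 0.865366

This means approximately 86.5% of outcomes fall in the interval [7, 16].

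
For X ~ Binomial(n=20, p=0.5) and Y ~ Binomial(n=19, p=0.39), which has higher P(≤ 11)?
Y has higher probability (P(Y ≤ 11) = 0.9713 > P(X ≤ 11) = 0.7483)

Compute P(≤ 11) for each distribution:

X ~ Binomial(n=20, p=0.5):
P(X ≤ 11) = 0.7483

Y ~ Binomial(n=19, p=0.39):
P(Y ≤ 11) = 0.9713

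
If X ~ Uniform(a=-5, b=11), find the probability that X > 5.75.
0.328125

We have X ~ Uniform(a=-5, b=11).

P(X > 5.75) = 1 - P(X ≤ 5.75)
                = 1 - F(5.75)
                = 1 - 0.671875
                = 0.328125

So there's approximately a 32.8% chance that X exceeds 5.75.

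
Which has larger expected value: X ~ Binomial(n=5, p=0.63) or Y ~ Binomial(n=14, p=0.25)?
Y has larger mean (3.5000 > 3.1500)

Compute the expected value for each distribution:

X ~ Binomial(n=5, p=0.63):
E[X] = 3.1500

Y ~ Binomial(n=14, p=0.25):
E[Y] = 3.5000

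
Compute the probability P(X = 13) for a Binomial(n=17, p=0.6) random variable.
0.079576

We have X ~ Binomial(n=17, p=0.6).

For a Binomial distribution, the PMF gives us the probability of each outcome.

Using the PMF formula:
P(X = 13) = 0.079576

Rounded to 4 decimal places: 0.0796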